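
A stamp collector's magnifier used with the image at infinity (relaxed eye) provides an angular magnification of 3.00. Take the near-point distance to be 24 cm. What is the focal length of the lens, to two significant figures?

8.0 cm

For the image at infinity, M = D/f.
f = D/M = 24/3.0 = 8.000 cm.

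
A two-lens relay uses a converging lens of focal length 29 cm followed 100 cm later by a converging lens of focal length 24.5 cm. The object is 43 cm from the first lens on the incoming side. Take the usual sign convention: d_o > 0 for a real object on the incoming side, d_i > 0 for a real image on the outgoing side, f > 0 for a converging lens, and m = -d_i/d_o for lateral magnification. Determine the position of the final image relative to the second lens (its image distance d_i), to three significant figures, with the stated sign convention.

First lens: d_i1 = 1/(1/29 - 1/43) = 89.071 cm.
The intermediate image is 89.071 cm to the right of lens 1, so d_o2 = L - d_i1 = 100 - 89.071 = 10.929 cm.
Second lens: d_i2 = 1/(1/24.5 - 1/(10.929)) = -19.729 cm.

-19.7 cm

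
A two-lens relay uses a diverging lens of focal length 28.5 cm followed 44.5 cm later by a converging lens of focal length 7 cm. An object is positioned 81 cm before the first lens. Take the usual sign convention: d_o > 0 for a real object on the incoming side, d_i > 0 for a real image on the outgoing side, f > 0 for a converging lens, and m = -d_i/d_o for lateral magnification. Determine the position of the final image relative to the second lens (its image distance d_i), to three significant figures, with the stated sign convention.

Lens 1: 1/d_i1 = 1/f_1 - 1/d_o1 = 1/(-28.5) - 1/81 = -0.04743 cm^-1, so d_i1 = -21.082 cm.
With d_i1 < 0 the first image is virtual and lies on the object side; the object distance for lens 2 is d_o2 = 44.5 - (-21.082) = 65.582 cm.
Lens 2: 1/d_i2 = 1/f_2 - 1/d_o2 = 1/7 - 1/(65.582) = 0.12761 cm^-1, so d_i2 = 7.836 cm.

7.84 cm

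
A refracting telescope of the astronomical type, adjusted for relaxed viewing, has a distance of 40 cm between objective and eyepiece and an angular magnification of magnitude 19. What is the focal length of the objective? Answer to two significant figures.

38 cm

In normal adjustment the tube length equals f_obj + f_eye and |M| = f_obj/f_eye.
So f_obj = 19 f_eye and 19 f_eye + f_eye = 40 cm, giving f_eye = 40/20 = 2.000 cm and f_obj = 38.000 cm.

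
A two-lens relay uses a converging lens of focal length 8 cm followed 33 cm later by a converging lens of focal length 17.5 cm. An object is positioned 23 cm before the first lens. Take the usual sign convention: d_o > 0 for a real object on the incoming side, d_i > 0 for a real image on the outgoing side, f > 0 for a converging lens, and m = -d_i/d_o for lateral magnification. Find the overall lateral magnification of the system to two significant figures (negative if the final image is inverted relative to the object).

2.9

Lens 1: 1/d_i1 = 1/f_1 - 1/d_o1 = 1/8 - 1/23 = 0.08152 cm^-1, so d_i1 = 12.267 cm.
m_1 = -(12.267)/23 = -0.5333.
The intermediate image is 12.267 cm to the right of lens 1, so d_o2 = L - d_i1 = 33 - 12.267 = 20.733 cm.
Lens 2: 1/d_i2 = 1/f_2 - 1/d_o2 = 1/17.5 - 1/(20.733) = 0.00891 cm^-1, so d_i2 = 112.216 cm.
m_2 = -(112.216)/(20.733) = -5.4124.
Overall magnification: m = m_1 m_2 = 2.8866.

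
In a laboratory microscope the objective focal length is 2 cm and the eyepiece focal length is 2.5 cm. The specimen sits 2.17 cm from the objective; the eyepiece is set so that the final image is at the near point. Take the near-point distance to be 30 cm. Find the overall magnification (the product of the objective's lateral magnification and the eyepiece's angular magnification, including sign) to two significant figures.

Objective: 1/d_i = 1/f_obj - 1/d_o = 1/2 - 1/2.17 = 0.03917 cm^-1, so d_i = 25.529 cm.
m_obj = -d_i/d_o = -25.529/2.17 = -11.765.
Eyepiece angular magnification (image at near point): M_eye = 1 + D/f_e = 1 + 30/2.5 = 13.000.
Overall M = m_obj x M_eye = (-11.765)(13.000) = -152.94.

-150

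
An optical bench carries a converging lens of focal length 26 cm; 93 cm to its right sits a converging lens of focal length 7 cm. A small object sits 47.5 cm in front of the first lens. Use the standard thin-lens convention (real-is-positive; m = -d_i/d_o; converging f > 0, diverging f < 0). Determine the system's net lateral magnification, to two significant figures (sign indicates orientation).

0.30

Applying the thin-lens equation to the first lens, 1/26 = 1/47.5 + 1/d_i1, which gives d_i1 = 57.442 cm.
Its lateral magnification is m_1 = -d_i1/d_o1 = -(57.442)/47.5 = -1.2093.
That image sits 35.558 cm in front of the second lens, so d_o2 = 35.558 cm.
Applying the thin-lens equation again with f_2 = 7 cm and d_o2 = 35.558 cm gives d_i2 = 8.716 cm.
m_2 = -(8.716)/(35.558) = -0.2451.
Overall magnification: m = m_1 m_2 = 0.2964.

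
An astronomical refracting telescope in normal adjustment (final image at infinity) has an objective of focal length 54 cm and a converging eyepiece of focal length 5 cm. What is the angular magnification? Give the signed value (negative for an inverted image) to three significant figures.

M = -f_obj/f_eye = -54/(5) = -10.800.

-10.8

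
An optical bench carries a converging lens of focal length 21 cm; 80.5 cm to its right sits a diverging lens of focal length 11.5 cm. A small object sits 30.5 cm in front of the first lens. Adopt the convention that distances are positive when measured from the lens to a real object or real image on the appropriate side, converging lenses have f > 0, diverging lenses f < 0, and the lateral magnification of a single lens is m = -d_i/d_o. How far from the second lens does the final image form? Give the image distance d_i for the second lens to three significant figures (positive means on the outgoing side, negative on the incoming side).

-6.12 cm

Lens 1: 1/d_i1 = 1/f_1 - 1/d_o1 = 1/21 - 1/30.5 = 0.01483 cm^-1, so d_i1 = 67.421 cm.
That image sits 13.079 cm in front of the second lens, so d_o2 = 13.079 cm.
Lens 2: 1/d_i2 = 1/f_2 - 1/d_o2 = 1/(-11.5) - 1/(13.079) = -0.16342 cm^-1, so d_i2 = -6.119 cm.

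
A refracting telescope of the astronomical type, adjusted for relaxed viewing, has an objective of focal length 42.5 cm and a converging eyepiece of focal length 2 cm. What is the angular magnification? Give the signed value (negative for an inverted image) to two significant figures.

M = -f_obj/f_eye = -42.5/(2) = -21.250.

-21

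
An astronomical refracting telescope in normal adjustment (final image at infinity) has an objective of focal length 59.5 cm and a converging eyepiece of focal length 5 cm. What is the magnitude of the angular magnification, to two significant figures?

12

|M| = f_obj/|f_eye| = 59.5/5 = 11.900.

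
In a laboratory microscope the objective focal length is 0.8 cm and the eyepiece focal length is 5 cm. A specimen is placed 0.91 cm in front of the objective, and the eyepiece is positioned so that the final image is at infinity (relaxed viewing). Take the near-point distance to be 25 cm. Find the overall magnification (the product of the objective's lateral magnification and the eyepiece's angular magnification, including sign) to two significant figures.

-36

Objective: 1/d_i = 1/f_obj - 1/d_o = 1/0.8 - 1/0.91 = 0.15110 cm^-1, so d_i = 6.618 cm.
m_obj = -d_i/d_o = -6.618/0.91 = -7.273.
Eyepiece angular magnification (image at infinity): M_eye = D/f_e = 25/5 = 5.000.
Overall M = m_obj x M_eye = (-7.273)(5.000) = -36.36.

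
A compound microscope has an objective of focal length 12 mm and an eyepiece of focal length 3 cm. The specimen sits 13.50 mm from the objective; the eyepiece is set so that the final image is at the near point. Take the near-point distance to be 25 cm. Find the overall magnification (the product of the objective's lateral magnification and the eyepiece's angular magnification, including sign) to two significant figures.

Convert to cm: f_obj = 12 mm = 1.2 cm; d_o = 13.50 mm = 1.35 cm.
Objective: 1/d_i = 1/f_obj - 1/d_o = 1/1.2 - 1/1.35 = 0.09259 cm^-1, so d_i = 10.800 cm.
m_obj = -d_i/d_o = -10.800/1.35 = -8.000.
Eyepiece angular magnification (image at near point): M_eye = 1 + D/f_e = 1 + 25/3 = 9.333.
Overall M = m_obj x M_eye = (-8.000)(9.333) = -74.67.

-75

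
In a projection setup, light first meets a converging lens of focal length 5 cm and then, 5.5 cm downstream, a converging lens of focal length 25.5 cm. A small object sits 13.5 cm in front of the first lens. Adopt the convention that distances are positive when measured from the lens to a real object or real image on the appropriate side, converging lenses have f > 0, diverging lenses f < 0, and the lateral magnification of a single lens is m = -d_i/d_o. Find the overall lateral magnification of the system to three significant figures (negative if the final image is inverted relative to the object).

First lens: d_i1 = 1/(1/5 - 1/13.5) = 7.941 cm.
m_1 = -(7.941)/13.5 = -0.5882.
Since 7.941 cm > 5.5 cm, the first image lies past the second lens and serves as a virtual object: d_o2 = L - d_i1 = -2.441 cm.
Second lens: d_i2 = 1/(1/25.5 - 1/(-2.441)) = 2.228 cm.
m_2 = -(2.228)/(-2.441) = 0.9126.
Total m = m_1 x m_2 = (-0.5882)(0.9126) = -0.5368.

-0.537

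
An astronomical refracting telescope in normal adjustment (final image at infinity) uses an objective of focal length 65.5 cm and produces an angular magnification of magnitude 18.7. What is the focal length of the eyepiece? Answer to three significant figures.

3.50 cm

|M| = f_obj/f_eye, so f_eye = f_obj/|M| = 65.5/18.7 = 3.503 cm.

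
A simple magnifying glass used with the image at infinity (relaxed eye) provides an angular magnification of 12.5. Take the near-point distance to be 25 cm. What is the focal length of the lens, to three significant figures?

For the image at infinity, M = D/f.
f = D/M = 25/12.5 = 2.000 cm.

2.00 cm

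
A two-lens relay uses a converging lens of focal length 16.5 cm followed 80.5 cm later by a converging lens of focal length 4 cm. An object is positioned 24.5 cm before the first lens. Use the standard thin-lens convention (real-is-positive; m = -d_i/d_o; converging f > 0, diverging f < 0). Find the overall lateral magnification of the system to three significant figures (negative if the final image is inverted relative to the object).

0.318

First lens: d_i1 = 1/(1/16.5 - 1/24.5) = 50.531 cm.
m_1 = -(50.531)/24.5 = -2.0625.
Object distance for lens 2: d_o2 = 80.5 - 50.531 = 29.969 cm.
Second lens: d_i2 = 1/(1/4 - 1/(29.969)) = 4.616 cm.
m_2 = -(4.616)/(29.969) = -0.1540.
Overall magnification: m = m_1 m_2 = 0.3177.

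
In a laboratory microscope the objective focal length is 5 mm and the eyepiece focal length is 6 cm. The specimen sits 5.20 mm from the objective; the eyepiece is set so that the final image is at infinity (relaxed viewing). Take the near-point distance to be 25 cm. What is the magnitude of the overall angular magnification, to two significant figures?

100

Convert to cm: f_obj = 5 mm = 0.5 cm; d_o = 5.20 mm = 0.52 cm.
Objective: 1/d_i = 1/f_obj - 1/d_o = 1/0.5 - 1/0.52 = 0.07692 cm^-1, so d_i = 13.000 cm.
m_obj = -d_i/d_o = -13.000/0.52 = -25.000.
Eyepiece angular magnification (image at infinity): M_eye = D/f_e = 25/6 = 4.167.
Overall M = m_obj x M_eye = (-25.000)(4.167) = -104.17.
|M| = 104.17.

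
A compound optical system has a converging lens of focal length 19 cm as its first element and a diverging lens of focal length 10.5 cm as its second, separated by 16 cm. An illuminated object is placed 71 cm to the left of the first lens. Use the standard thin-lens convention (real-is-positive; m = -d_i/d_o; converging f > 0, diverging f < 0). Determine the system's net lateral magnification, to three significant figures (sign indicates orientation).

-6.88

First lens: d_i1 = 1/(1/19 - 1/71) = 25.942 cm.
m_1 = -(25.942)/71 = -0.3654.
Since 25.942 cm > 16 cm, the first image lies past the second lens and serves as a virtual object: d_o2 = L - d_i1 = -9.942 cm.
Second lens: d_i2 = 1/(1/(-10.5) - 1/(-9.942)) = 187.190 cm.
m_2 = -(187.190)/(-9.942) = 18.8276.
Overall magnification: m = m_1 m_2 = -6.8793.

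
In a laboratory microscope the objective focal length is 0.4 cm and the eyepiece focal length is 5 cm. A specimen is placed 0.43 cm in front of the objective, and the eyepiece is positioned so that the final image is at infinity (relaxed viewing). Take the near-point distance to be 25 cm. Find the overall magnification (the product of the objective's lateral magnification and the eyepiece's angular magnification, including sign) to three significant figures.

-66.7

Objective: 1/d_i = 1/f_obj - 1/d_o = 1/0.4 - 1/0.43 = 0.17442 cm^-1, so d_i = 5.733 cm.
m_obj = -d_i/d_o = -5.733/0.43 = -13.333.
Eyepiece angular magnification (image at infinity): M_eye = D/f_e = 25/5 = 5.000.
Overall M = m_obj x M_eye = (-13.333)(5.000) = -66.67.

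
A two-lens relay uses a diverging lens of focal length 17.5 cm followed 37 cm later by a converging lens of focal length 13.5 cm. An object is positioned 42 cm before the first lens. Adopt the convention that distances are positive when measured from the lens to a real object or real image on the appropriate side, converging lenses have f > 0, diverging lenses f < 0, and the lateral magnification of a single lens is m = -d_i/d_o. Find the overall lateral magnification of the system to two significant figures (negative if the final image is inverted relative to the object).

Lens 1: 1/d_i1 = 1/f_1 - 1/d_o1 = 1/(-17.5) - 1/42 = -0.08095 cm^-1, so d_i1 = -12.353 cm.
m_1 = -(-12.353)/42 = 0.2941.
The intermediate image is virtual, 12.353 cm to the left of lens 1, so d_o2 = L - d_i1 = 37 - (-12.353) = 49.353 cm.
Lens 2: 1/d_i2 = 1/f_2 - 1/d_o2 = 1/13.5 - 1/(49.353) = 0.05381 cm^-1, so d_i2 = 18.583 cm.
m_2 = -(18.583)/(49.353) = -0.3765.
Total m = m_1 x m_2 = (0.2941)(-0.3765) = -0.1107.

-0.11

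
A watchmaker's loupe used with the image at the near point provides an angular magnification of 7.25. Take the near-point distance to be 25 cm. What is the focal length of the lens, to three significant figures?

4.00 cm

For the image at the near point, M = 1 + D/f.
f = D/(M - 1) = 25/(7.25 - 1) = 4.000 cm.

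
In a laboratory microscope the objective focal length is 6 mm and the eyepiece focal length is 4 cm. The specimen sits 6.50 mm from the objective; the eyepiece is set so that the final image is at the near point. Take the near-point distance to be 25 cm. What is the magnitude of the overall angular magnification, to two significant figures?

87

Convert to cm: f_obj = 6 mm = 0.6 cm; d_o = 6.50 mm = 0.65 cm.
Objective: 1/d_i = 1/f_obj - 1/d_o = 1/0.6 - 1/0.65 = 0.12821 cm^-1, so d_i = 7.800 cm.
m_obj = -d_i/d_o = -7.800/0.65 = -12.000.
Eyepiece angular magnification (image at near point): M_eye = 1 + D/f_e = 1 + 25/4 = 7.250.
Overall M = m_obj x M_eye = (-12.000)(7.250) = -87.00.
|M| = 87.00.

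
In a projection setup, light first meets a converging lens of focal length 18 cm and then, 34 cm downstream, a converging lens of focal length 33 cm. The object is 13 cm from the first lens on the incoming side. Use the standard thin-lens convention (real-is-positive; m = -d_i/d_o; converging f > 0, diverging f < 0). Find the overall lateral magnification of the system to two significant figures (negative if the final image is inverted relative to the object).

-2.5

Applying the thin-lens equation to the first lens, 1/18 = 1/13 + 1/d_i1, which gives d_i1 = -46.800 cm.
Its lateral magnification is m_1 = -d_i1/d_o1 = -(-46.800)/13 = 3.6000.
The intermediate image is virtual, 46.800 cm to the left of lens 1, so d_o2 = L - d_i1 = 34 - (-46.800) = 80.800 cm.
Applying the thin-lens equation again with f_2 = 33 cm and d_o2 = 80.800 cm gives d_i2 = 55.782 cm.
m_2 = -(55.782)/(80.800) = -0.6904.
Overall magnification: m = m_1 m_2 = -2.4854.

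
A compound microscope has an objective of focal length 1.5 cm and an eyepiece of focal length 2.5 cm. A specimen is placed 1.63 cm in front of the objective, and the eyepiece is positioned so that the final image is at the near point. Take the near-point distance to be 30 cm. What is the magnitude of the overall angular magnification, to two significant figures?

Objective: 1/d_i = 1/f_obj - 1/d_o = 1/1.5 - 1/1.63 = 0.05317 cm^-1, so d_i = 18.808 cm.
m_obj = -d_i/d_o = -18.808/1.63 = -11.538.
Eyepiece angular magnification (image at near point): M_eye = 1 + D/f_e = 1 + 30/2.5 = 13.000.
Overall M = m_obj x M_eye = (-11.538)(13.000) = -150.00.
|M| = 150.00.

150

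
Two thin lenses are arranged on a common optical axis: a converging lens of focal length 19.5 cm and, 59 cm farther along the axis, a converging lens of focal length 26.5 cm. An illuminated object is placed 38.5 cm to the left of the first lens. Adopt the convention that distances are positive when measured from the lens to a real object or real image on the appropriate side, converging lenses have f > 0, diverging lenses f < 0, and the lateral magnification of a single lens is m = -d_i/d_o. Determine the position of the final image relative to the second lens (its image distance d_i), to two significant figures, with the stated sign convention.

-74 cm

Lens 1: 1/d_i1 = 1/f_1 - 1/d_o1 = 1/19.5 - 1/38.5 = 0.02531 cm^-1, so d_i1 = 39.513 cm.
That image sits 19.487 cm in front of the second lens, so d_o2 = 19.487 cm.
Lens 2: 1/d_i2 = 1/f_2 - 1/d_o2 = 1/26.5 - 1/(19.487) = -0.01358 cm^-1, so d_i2 = -73.633 cm.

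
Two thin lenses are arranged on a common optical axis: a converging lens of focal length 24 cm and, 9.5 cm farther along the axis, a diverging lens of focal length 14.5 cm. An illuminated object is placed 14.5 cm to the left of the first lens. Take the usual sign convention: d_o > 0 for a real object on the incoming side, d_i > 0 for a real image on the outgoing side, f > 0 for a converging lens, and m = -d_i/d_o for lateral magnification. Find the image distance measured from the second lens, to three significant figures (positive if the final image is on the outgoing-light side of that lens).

First lens: d_i1 = 1/(1/24 - 1/14.5) = -36.632 cm.
With d_i1 < 0 the first image is virtual and lies on the object side; the object distance for lens 2 is d_o2 = 9.5 - (-36.632) = 46.132 cm.
Second lens: d_i2 = 1/(1/(-14.5) - 1/(46.132)) = -11.032 cm.

-11.0 cm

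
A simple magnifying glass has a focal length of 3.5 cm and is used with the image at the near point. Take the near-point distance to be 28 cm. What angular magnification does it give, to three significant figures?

M = 1 + D/f = 1 + 28/3.5 = 9.000.

9.00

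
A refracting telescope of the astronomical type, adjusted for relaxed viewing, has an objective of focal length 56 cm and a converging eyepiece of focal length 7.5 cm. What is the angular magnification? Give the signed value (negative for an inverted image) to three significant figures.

M = -f_obj/f_eye = -56/(7.5) = -7.467.

-7.47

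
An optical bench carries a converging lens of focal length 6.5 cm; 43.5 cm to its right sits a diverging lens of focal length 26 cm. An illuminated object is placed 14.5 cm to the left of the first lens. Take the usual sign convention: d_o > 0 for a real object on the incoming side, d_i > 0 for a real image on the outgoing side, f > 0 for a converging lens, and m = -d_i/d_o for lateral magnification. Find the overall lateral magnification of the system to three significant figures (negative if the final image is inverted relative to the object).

Lens 1: 1/d_i1 = 1/f_1 - 1/d_o1 = 1/6.5 - 1/14.5 = 0.08488 cm^-1, so d_i1 = 11.781 cm.
m_1 = -(11.781)/14.5 = -0.8125.
The intermediate image is 11.781 cm to the right of lens 1, so d_o2 = L - d_i1 = 43.5 - 11.781 = 31.719 cm.
Lens 2: 1/d_i2 = 1/f_2 - 1/d_o2 = 1/(-26) - 1/(31.719) = -0.06999 cm^-1, so d_i2 = -14.288 cm.
m_2 = -(-14.288)/(31.719) = 0.4505.
Total m = m_1 x m_2 = (-0.8125)(0.4505) = -0.3660.

-0.366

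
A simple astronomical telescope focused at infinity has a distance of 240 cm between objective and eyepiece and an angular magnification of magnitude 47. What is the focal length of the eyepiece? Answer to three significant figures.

5.00 cm

In normal adjustment the tube length equals f_obj + f_eye and |M| = f_obj/f_eye.
So f_obj = 47 f_eye and 47 f_eye + f_eye = 240 cm, giving f_eye = 240/48 = 5.000 cm and f_obj = 235.000 cm.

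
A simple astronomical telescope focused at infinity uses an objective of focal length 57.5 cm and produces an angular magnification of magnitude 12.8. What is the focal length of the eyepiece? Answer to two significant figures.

4.5 cm

|M| = f_obj/f_eye, so f_eye = f_obj/|M| = 57.5/12.8 = 4.492 cm.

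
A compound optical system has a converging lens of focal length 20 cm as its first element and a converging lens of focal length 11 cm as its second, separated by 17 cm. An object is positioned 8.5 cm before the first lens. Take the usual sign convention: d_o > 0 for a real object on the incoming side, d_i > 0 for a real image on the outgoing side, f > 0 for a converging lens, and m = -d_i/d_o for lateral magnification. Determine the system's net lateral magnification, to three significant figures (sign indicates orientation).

Applying the thin-lens equation to the first lens, 1/20 = 1/8.5 + 1/d_i1, which gives d_i1 = -14.783 cm.
Its lateral magnification is m_1 = -d_i1/d_o1 = -(-14.783)/8.5 = 1.7391.
With d_i1 < 0 the first image is virtual and lies on the object side; the object distance for lens 2 is d_o2 = 17 - (-14.783) = 31.783 cm.
Applying the thin-lens equation again with f_2 = 11 cm and d_o2 = 31.783 cm gives d_i2 = 16.822 cm.
m_2 = -(16.822)/(31.783) = -0.5293.
Overall magnification: m = m_1 m_2 = -0.9205.

-0.921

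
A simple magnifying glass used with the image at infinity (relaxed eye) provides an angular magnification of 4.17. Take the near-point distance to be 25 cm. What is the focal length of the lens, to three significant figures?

6.00 cm

For the image at infinity, M = D/f.
f = D/M = 25/4.17 = 5.995 cm.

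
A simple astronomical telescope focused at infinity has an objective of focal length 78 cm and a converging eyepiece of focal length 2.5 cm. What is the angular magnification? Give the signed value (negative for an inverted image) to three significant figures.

M = -f_obj/f_eye = -78/(2.5) = -31.200.

-31.2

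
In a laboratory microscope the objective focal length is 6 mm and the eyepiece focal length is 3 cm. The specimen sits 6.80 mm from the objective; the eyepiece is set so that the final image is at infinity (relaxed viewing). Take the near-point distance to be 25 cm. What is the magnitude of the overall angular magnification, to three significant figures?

Convert to cm: f_obj = 6 mm = 0.6 cm; d_o = 6.80 mm = 0.68 cm.
Objective: 1/d_i = 1/f_obj - 1/d_o = 1/0.6 - 1/0.68 = 0.19608 cm^-1, so d_i = 5.100 cm.
m_obj = -d_i/d_o = -5.100/0.68 = -7.500.
Eyepiece angular magnification (image at infinity): M_eye = D/f_e = 25/3 = 8.333.
Overall M = m_obj x M_eye = (-7.500)(8.333) = -62.50.
|M| = 62.50.

62.5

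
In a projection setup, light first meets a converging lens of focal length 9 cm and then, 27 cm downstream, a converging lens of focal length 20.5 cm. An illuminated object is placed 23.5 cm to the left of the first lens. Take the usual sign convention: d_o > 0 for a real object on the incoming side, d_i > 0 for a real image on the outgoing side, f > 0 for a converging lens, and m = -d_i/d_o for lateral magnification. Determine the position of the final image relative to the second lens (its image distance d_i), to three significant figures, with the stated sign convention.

-31.5 cm

First lens: d_i1 = 1/(1/9 - 1/23.5) = 14.586 cm.
That image sits 12.414 cm in front of the second lens, so d_o2 = 12.414 cm.
Second lens: d_i2 = 1/(1/20.5 - 1/(12.414)) = -31.471 cm.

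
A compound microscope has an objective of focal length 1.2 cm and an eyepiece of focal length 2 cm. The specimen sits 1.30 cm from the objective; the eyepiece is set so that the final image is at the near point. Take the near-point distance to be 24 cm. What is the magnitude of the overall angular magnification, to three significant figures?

156

Objective: 1/d_i = 1/f_obj - 1/d_o = 1/1.2 - 1/1.30 = 0.06410 cm^-1, so d_i = 15.600 cm.
m_obj = -d_i/d_o = -15.600/1.30 = -12.000.
Eyepiece angular magnification (image at near point): M_eye = 1 + D/f_e = 1 + 24/2 = 13.000.
Overall M = m_obj x M_eye = (-12.000)(13.000) = -156.00.
|M| = 156.00.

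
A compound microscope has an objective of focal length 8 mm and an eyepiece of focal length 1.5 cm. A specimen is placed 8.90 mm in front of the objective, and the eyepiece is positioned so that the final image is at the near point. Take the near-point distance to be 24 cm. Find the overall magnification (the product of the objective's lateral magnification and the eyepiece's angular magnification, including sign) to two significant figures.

-150

Convert to cm: f_obj = 8 mm = 0.8 cm; d_o = 8.90 mm = 0.89 cm.
Objective: 1/d_i = 1/f_obj - 1/d_o = 1/0.8 - 1/0.89 = 0.12640 cm^-1, so d_i = 7.911 cm.
m_obj = -d_i/d_o = -7.911/0.89 = -8.889.
Eyepiece angular magnification (image at near point): M_eye = 1 + D/f_e = 1 + 24/1.5 = 17.000.
Overall M = m_obj x M_eye = (-8.889)(17.000) = -151.11.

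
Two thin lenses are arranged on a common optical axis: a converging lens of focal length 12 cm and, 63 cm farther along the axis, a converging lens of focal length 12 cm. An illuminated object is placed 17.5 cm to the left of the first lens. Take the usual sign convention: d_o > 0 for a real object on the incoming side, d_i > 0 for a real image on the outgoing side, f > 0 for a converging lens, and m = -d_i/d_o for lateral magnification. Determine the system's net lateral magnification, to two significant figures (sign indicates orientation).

Applying the thin-lens equation to the first lens, 1/12 = 1/17.5 + 1/d_i1, which gives d_i1 = 38.182 cm.
Its lateral magnification is m_1 = -d_i1/d_o1 = -(38.182)/17.5 = -2.1818.
Object distance for lens 2: d_o2 = 63 - 38.182 = 24.818 cm.
Applying the thin-lens equation again with f_2 = 12 cm and d_o2 = 24.818 cm gives d_i2 = 23.234 cm.
m_2 = -(23.234)/(24.818) = -0.9362.
Total m = m_1 x m_2 = (-2.1818)(-0.9362) = 2.0426.

2.0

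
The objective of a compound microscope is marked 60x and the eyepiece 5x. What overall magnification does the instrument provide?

300

The overall magnification of a compound microscope is the product of the objective and eyepiece magnifications:
M = M_obj x M_eye = 60 x 5 = 300.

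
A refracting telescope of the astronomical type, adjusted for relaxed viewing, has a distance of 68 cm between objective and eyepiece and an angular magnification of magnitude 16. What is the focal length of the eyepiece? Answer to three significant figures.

In normal adjustment the tube length equals f_obj + f_eye and |M| = f_obj/f_eye.
So f_obj = 16 f_eye and 16 f_eye + f_eye = 68 cm, giving f_eye = 68/17 = 4.000 cm and f_obj = 64.000 cm.

4.00 cm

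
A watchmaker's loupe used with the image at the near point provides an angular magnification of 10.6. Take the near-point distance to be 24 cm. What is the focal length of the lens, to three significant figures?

2.50 cm

For the image at the near point, M = 1 + D/f.
f = D/(M - 1) = 24/(10.6 - 1) = 2.500 cm.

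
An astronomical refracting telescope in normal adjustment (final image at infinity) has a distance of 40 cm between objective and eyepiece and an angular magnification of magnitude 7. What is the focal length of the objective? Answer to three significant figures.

35.0 cm

In normal adjustment the tube length equals f_obj + f_eye and |M| = f_obj/f_eye.
So f_obj = 7 f_eye and 7 f_eye + f_eye = 40 cm, giving f_eye = 40/8 = 5.000 cm and f_obj = 35.000 cm.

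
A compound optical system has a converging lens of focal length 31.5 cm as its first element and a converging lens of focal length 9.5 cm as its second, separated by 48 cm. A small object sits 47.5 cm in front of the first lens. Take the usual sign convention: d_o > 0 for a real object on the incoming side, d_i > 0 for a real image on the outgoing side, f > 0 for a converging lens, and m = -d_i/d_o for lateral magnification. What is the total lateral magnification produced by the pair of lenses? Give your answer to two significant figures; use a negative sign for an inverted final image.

-0.34

Applying the thin-lens equation to the first lens, 1/31.5 = 1/47.5 + 1/d_i1, which gives d_i1 = 93.516 cm.
Its lateral magnification is m_1 = -d_i1/d_o1 = -(93.516)/47.5 = -1.9688.
Since 93.516 cm > 48 cm, the first image lies past the second lens and serves as a virtual object: d_o2 = L - d_i1 = -45.516 cm.
Applying the thin-lens equation again with f_2 = 9.5 cm and d_o2 = -45.516 cm gives d_i2 = 7.860 cm.
m_2 = -(7.860)/(-45.516) = 0.1727.
The system's lateral magnification is m_1 m_2 = (-1.9688)(0.1727) = -0.3400.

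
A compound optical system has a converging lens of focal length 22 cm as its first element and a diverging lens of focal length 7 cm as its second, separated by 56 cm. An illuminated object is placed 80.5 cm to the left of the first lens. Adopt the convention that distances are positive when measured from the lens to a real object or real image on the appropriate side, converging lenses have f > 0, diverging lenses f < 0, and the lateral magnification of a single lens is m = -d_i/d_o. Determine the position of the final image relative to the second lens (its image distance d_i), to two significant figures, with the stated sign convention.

-5.5 cm

Lens 1: 1/d_i1 = 1/f_1 - 1/d_o1 = 1/22 - 1/80.5 = 0.03303 cm^-1, so d_i1 = 30.274 cm.
The intermediate image is 30.274 cm to the right of lens 1, so d_o2 = L - d_i1 = 56 - 30.274 = 25.726 cm.
Lens 2: 1/d_i2 = 1/f_2 - 1/d_o2 = 1/(-7) - 1/(25.726) = -0.18173 cm^-1, so d_i2 = -5.503 cm.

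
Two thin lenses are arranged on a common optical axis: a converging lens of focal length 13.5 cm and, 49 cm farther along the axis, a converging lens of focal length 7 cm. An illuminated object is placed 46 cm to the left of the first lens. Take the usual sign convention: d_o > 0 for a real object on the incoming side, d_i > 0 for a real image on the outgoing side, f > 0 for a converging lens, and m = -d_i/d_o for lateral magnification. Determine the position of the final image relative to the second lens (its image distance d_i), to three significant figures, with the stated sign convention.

9.14 cm

Lens 1: 1/d_i1 = 1/f_1 - 1/d_o1 = 1/13.5 - 1/46 = 0.05233 cm^-1, so d_i1 = 19.108 cm.
That image sits 29.892 cm in front of the second lens, so d_o2 = 29.892 cm.
Lens 2: 1/d_i2 = 1/f_2 - 1/d_o2 = 1/7 - 1/(29.892) = 0.10940 cm^-1, so d_i2 = 9.140 cm.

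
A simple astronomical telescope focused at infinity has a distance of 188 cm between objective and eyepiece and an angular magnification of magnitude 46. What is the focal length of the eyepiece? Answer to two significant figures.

In normal adjustment the tube length equals f_obj + f_eye and |M| = f_obj/f_eye.
So f_obj = 46 f_eye and 46 f_eye + f_eye = 188 cm, giving f_eye = 188/47 = 4.000 cm and f_obj = 184.000 cm.

4.0 cm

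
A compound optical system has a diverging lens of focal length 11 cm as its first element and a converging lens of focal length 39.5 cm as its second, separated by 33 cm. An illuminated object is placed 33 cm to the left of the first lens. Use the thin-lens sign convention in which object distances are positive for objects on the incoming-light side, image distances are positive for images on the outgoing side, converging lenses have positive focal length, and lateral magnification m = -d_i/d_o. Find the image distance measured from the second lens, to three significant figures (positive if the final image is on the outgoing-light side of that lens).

931 cm

First lens: d_i1 = 1/(1/(-11) - 1/33) = -8.250 cm.
The intermediate image is virtual, 8.250 cm to the left of lens 1, so d_o2 = L - d_i1 = 33 - (-8.250) = 41.250 cm.
Second lens: d_i2 = 1/(1/39.5 - 1/(41.250)) = 931.071 cm.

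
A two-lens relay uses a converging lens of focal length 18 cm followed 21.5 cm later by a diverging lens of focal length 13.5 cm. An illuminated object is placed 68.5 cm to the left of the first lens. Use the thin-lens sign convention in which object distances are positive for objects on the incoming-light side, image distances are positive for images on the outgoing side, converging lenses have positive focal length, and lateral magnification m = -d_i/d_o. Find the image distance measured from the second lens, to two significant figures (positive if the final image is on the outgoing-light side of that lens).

Lens 1: 1/d_i1 = 1/f_1 - 1/d_o1 = 1/18 - 1/68.5 = 0.04096 cm^-1, so d_i1 = 24.416 cm.
Since 24.416 cm > 21.5 cm, the first image lies past the second lens and serves as a virtual object: d_o2 = L - d_i1 = -2.916 cm.
Lens 2: 1/d_i2 = 1/f_2 - 1/d_o2 = 1/(-13.5) - 1/(-2.916) = 0.26888 cm^-1, so d_i2 = 3.719 cm.

3.7 cm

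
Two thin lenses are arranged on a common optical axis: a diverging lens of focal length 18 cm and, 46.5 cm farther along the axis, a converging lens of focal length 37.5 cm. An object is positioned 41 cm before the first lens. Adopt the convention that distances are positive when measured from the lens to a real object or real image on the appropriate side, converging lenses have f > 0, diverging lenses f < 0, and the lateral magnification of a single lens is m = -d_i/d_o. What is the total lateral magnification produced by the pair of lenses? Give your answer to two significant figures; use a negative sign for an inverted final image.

Applying the thin-lens equation to the first lens, 1/(-18) = 1/41 + 1/d_i1, which gives d_i1 = -12.508 cm.
Its lateral magnification is m_1 = -d_i1/d_o1 = -(-12.508)/41 = 0.3051.
With d_i1 < 0 the first image is virtual and lies on the object side; the object distance for lens 2 is d_o2 = 46.5 - (-12.508) = 59.008 cm.
Applying the thin-lens equation again with f_2 = 37.5 cm and d_o2 = 59.008 cm gives d_i2 = 102.881 cm.
m_2 = -(102.881)/(59.008) = -1.7435.
Overall magnification: m = m_1 m_2 = -0.5319.

-0.53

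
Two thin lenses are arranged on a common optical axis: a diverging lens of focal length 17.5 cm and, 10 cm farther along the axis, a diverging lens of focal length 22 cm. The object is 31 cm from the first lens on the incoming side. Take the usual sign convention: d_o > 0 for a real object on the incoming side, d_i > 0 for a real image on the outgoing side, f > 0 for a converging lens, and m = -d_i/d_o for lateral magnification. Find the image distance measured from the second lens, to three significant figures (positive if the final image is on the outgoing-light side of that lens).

Applying the thin-lens equation to the first lens, 1/(-17.5) = 1/31 + 1/d_i1, which gives d_i1 = -11.186 cm.
The intermediate image is virtual, 11.186 cm to the left of lens 1, so d_o2 = L - d_i1 = 10 - (-11.186) = 21.186 cm.
Applying the thin-lens equation again with f_2 = -22 cm and d_o2 = 21.186 cm gives d_i2 = -10.793 cm.

-10.8 cm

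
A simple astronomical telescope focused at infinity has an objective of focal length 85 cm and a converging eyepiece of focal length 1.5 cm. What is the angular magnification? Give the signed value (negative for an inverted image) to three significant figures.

M = -f_obj/f_eye = -85/(1.5) = -56.667.

-56.7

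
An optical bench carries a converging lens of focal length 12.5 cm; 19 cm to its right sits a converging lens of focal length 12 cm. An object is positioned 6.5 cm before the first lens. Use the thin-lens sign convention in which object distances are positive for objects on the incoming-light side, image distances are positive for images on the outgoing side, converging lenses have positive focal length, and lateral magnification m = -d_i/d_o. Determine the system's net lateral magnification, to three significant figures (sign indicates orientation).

First lens: d_i1 = 1/(1/12.5 - 1/6.5) = -13.542 cm.
m_1 = -(-13.542)/6.5 = 2.0833.
With d_i1 < 0 the first image is virtual and lies on the object side; the object distance for lens 2 is d_o2 = 19 - (-13.542) = 32.542 cm.
Second lens: d_i2 = 1/(1/12 - 1/(32.542)) = 19.010 cm.
m_2 = -(19.010)/(32.542) = -0.5842.
Total m = m_1 x m_2 = (2.0833)(-0.5842) = -1.2170.

-1.22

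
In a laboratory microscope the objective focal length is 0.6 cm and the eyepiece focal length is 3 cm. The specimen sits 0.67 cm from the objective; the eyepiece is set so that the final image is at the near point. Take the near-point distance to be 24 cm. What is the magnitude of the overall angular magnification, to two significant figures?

Objective: 1/d_i = 1/f_obj - 1/d_o = 1/0.6 - 1/0.67 = 0.17413 cm^-1, so d_i = 5.743 cm.
m_obj = -d_i/d_o = -5.743/0.67 = -8.571.
Eyepiece angular magnification (image at near point): M_eye = 1 + D/f_e = 1 + 24/3 = 9.000.
Overall M = m_obj x M_eye = (-8.571)(9.000) = -77.14.
|M| = 77.14.

77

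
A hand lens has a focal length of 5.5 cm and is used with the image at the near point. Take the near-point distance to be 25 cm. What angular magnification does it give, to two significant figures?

5.5

M = 1 + D/f = 1 + 25/5.5 = 5.545.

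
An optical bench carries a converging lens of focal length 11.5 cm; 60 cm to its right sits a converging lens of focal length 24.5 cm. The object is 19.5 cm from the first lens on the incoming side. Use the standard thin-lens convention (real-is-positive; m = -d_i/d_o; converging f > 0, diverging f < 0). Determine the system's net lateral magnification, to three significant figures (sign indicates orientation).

4.72

Applying the thin-lens equation to the first lens, 1/11.5 = 1/19.5 + 1/d_i1, which gives d_i1 = 28.031 cm.
Its lateral magnification is m_1 = -d_i1/d_o1 = -(28.031)/19.5 = -1.4375.
Object distance for lens 2: d_o2 = 60 - 28.031 = 31.969 cm.
Applying the thin-lens equation again with f_2 = 24.5 cm and d_o2 = 31.969 cm gives d_i2 = 104.868 cm.
m_2 = -(104.868)/(31.969) = -3.2803.
Total m = m_1 x m_2 = (-1.4375)(-3.2803) = 4.7155.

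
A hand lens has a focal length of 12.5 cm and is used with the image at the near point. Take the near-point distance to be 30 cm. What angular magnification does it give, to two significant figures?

3.4

M = 1 + D/f = 1 + 30/12.5 = 3.400.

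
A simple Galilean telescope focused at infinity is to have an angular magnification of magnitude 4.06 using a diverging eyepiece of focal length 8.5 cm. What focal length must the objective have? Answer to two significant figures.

|M| = f_obj/|f_eye|, so f_obj = |M| x |f_eye| = 4.06 x 8.5 = 34.510 cm.

35 cm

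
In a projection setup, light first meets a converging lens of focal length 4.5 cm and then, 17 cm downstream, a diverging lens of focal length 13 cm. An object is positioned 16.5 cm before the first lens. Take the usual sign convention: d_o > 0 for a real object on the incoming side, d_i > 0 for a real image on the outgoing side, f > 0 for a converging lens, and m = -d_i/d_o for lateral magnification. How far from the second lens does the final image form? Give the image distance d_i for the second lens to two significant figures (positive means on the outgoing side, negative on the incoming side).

First lens: d_i1 = 1/(1/4.5 - 1/16.5) = 6.188 cm.
The intermediate image is 6.188 cm to the right of lens 1, so d_o2 = L - d_i1 = 17 - 6.188 = 10.812 cm.
Second lens: d_i2 = 1/(1/(-13) - 1/(10.812)) = -5.903 cm.

-5.9 cm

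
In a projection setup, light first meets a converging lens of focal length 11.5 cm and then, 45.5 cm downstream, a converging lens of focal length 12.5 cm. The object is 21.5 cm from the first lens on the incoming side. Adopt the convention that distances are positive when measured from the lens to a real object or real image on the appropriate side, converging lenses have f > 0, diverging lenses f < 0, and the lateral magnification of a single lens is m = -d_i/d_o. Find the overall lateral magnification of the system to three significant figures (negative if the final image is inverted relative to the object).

1.74

Lens 1: 1/d_i1 = 1/f_1 - 1/d_o1 = 1/11.5 - 1/21.5 = 0.04044 cm^-1, so d_i1 = 24.725 cm.
m_1 = -(24.725)/21.5 = -1.1500.
That image sits 20.775 cm in front of the second lens, so d_o2 = 20.775 cm.
Lens 2: 1/d_i2 = 1/f_2 - 1/d_o2 = 1/12.5 - 1/(20.775) = 0.03187 cm^-1, so d_i2 = 31.382 cm.
m_2 = -(31.382)/(20.775) = -1.5106.
Total m = m_1 x m_2 = (-1.1500)(-1.5106) = 1.7372.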